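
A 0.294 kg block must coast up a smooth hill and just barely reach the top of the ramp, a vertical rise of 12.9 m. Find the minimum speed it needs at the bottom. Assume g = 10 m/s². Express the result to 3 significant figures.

At the top it is momentarily at rest, so all KE converts to PE: ½mv² = mgh
v = √(2gh) = √(2 × 10 × 12.9) = 16.06 m/s

v = 16.1 m/s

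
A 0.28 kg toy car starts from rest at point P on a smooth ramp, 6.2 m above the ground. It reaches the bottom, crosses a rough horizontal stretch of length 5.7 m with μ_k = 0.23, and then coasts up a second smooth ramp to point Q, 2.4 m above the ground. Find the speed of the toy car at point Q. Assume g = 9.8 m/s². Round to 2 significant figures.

v = 7.0 m/s

Energy at P: mgh₁ = (0.28)(9.8)(6.2) = 17.013 J
Friction loss: W_f = μ_k mg d = 3.597 J
At Q: ½mv² + mgh₂ = mgh₁ − W_f
½mv² = 17.013 − 3.597 − 6.5856 = 6.8298 J
v = √(2 × 6.8298/0.28) = 6.985 m/s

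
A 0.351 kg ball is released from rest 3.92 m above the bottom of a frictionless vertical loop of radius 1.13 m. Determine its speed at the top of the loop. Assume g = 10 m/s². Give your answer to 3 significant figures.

v = 5.76 m/s

Energy conservation: mgh = ½mv_top² + mg(2r)
v_top² = 2g(h − 2r) = 2(10)(3.92 − 2.260) = 33.20
v_top = 5.762 m/s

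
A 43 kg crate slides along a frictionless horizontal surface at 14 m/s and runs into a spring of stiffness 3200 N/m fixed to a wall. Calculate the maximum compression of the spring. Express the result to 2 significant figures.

Conservation of energy between contact and max compression: ½mv² = ½kx²
x = v√(m/k) = 14 × √(43/3200) = 1.623 m

x = 1.6 m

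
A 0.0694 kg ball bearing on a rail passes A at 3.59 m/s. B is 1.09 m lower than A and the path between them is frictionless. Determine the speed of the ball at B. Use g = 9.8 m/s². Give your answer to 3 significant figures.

Mechanical energy is conserved (no friction): ½mv₀² + mgh = ½mv²
v² = v₀² + 2gh = (3.59)² + 2(9.8)(1.09) = 34.252
v = √34.252 = 5.853 m/s

v = 5.85 m/s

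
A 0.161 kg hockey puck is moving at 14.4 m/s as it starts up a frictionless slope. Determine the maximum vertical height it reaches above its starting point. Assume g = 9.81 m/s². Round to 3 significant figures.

Setting KE at the bottom equal to PE gained: ½mv² = mgh
h = v²/(2g) = 14.4²/(2 × 9.81) = 10.57 m

h = 10.6 m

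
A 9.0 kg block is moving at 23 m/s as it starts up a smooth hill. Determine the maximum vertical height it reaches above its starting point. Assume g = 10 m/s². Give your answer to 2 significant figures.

h = 26 m

By energy conservation, ½mv² = mgh
h = v²/(2g) = 23²/(2 × 10) = 26.45 m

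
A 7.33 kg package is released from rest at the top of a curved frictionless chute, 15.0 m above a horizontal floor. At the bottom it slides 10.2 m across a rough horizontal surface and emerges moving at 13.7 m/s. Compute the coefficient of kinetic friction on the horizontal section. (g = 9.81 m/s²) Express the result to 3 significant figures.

Energy at the top = energy at the end + work done against friction:
mgh = ½mv² + μ_k m g d
mgh = 1078.6 J; ½mv² = 687.88 J
W_f = 1078.6 − 687.88 = 390.7 J
μ_k = W_f/(mg·d) = 390.7/(71.91 × 10.2) = 0.5327

μ_k = 0.533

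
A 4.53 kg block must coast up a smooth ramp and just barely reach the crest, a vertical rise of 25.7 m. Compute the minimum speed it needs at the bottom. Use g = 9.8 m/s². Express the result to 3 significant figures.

At the top it is momentarily at rest, so all KE converts to PE: ½mv² = mgh
v = √(2gh) = √(2 × 9.8 × 25.7) = 22.44 m/s

v = 22.4 m/s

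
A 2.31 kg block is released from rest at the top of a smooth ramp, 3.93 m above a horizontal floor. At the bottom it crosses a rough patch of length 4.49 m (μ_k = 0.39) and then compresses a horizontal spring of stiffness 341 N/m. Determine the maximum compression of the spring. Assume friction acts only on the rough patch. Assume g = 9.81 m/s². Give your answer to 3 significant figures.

Initial energy: E₁ = mgh = (2.31)(9.81)(3.93) = 89.058 J
Friction removes W_f = μ_k mg d = (0.39)(2.31)(9.81)(4.49) = 39.68 J
Energy reaching the spring: E = 89.058 − 39.68 = 49.376 J
At max compression ½kx² = E ⇒ x = √(2E/k) = √(2 × 49.376/341) = 0.5381 m

x = 0.538 m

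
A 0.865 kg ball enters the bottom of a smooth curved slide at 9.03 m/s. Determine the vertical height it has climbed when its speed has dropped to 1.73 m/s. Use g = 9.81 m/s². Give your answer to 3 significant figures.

h = 4.00 m

Energy balance between the two points: ½mv₁² = ½mv₂² + mgh
h = (v₁² − v₂²)/(2g) = (9.03² − 1.73²)/(2 × 9.81) = 4.003 m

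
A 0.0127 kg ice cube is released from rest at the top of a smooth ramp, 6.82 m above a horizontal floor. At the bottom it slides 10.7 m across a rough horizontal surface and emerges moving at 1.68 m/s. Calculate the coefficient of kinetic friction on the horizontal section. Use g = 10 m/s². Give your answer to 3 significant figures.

μ_k = 0.624

Energy bookkeeping (friction removes W_f = μ_k N d):
mgh = ½mv² + μ_k m g d
mgh = 0.86614 J; ½mv² = 0.017922 J
W_f = 0.86614 − 0.017922 = 0.8482 J
μ_k = W_f/(mg·d) = 0.8482/(0.1270 × 10.7) = 0.6242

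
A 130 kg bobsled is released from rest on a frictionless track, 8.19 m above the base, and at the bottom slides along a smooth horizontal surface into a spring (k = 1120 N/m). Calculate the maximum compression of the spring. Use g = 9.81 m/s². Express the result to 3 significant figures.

x = 4.32 m

Energy conservation (no friction) from release to max compression: mgh = ½kx²
x = √(2mgh/k) = √(2 × 130 × 9.81 × 8.19 / 1120) = 4.319 m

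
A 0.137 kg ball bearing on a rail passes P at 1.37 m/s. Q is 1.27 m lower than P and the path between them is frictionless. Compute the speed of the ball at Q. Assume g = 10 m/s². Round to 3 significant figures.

Energy conservation between the two points: ½mv₀² + mgh = ½mv²
v² = v₀² + 2gh = (1.37)² + 2(10)(1.27) = 27.277
v = √27.277 = 5.223 m/s

v = 5.22 m/s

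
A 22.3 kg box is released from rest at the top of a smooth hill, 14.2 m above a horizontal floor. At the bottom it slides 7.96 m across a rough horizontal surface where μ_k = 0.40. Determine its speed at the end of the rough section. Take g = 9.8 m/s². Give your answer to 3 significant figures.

Energy at the top = energy at the end + work done against friction:
mgh = ½mv² + μ_k m g d
W_f = μ_k mg d = (0.40)(22.3)(9.8)(7.96) = 695.8 J
½mv² = mgh − W_f = 3103.3 − 695.8 = 2407.4 J
v = √(2 × 2407.4/22.3) = 14.69 m/s

v = 14.7 m/s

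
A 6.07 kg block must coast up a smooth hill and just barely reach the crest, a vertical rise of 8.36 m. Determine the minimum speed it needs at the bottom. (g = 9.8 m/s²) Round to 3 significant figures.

v = 12.8 m/s

At the top it is momentarily at rest, so all KE converts to PE: ½mv² = mgh
v = √(2gh) = √(2 × 9.8 × 8.36) = 12.80 m/s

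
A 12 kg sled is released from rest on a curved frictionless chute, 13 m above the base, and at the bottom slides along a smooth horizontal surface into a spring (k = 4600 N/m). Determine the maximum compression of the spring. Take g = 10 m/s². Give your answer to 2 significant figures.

x = 0.82 m

At max compression the sled is momentarily at rest: mgh = ½kx²
x = √(2mgh/k) = √(2 × 12 × 10 × 13 / 4600) = 0.8236 m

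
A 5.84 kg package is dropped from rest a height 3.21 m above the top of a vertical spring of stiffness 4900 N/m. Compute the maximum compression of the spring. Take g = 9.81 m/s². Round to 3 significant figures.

Take the reference level at the top of the uncompressed spring. At max compression the package has fallen H + x and is momentarily at rest:
mg(H + x) = ½kx²
½(4900)x² − (5.84)(9.81)x − (5.84)(9.81)(3.21) = 0
2450x² − 57.29x − 183.9 = 0
x = [57.29 + √(3282 + 1.8022e+06)]/(2 × 2450) = 0.2859 m

x = 0.286 m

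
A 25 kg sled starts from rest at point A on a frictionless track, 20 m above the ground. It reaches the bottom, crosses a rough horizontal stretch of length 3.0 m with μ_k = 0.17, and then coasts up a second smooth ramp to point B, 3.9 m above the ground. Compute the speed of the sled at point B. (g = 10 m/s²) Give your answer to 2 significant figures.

v = 18 m/s

Energy at A: mgh₁ = (25)(10)(20) = 5000.0 J
Friction loss: W_f = μ_k mg d = 127.5 J
At B: ½mv² + mgh₂ = mgh₁ − W_f
½mv² = 5000.0 − 127.5 − 975.00 = 3897.5 J
v = √(2 × 3897.5/25) = 17.66 m/s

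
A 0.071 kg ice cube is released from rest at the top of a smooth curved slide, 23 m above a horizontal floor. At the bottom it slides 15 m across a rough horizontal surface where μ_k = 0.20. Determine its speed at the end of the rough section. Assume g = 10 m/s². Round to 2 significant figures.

v = 20 m/s

Energy bookkeeping (friction removes W_f = μ_k N d):
mgh = ½mv² + μ_k m g d
W_f = μ_k mg d = (0.20)(0.071)(10)(15) = 2.130 J
½mv² = mgh − W_f = 16.330 − 2.130 = 14.200 J
v = √(2 × 14.200/0.071) = 20.00 m/s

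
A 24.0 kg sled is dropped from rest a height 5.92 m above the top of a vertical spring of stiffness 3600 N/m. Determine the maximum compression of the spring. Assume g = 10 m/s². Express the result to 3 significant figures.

x = 0.958 m

Take the reference level at the top of the uncompressed spring. At max compression the sled has fallen H + x and is momentarily at rest:
mg(H + x) = ½kx²
½(3600)x² − (24.0)(10)x − (24.0)(10)(5.92) = 0
1800x² − 240.0x − 1421 = 0
x = [240.0 + √(57600 + 1.0230e+07)]/(2 × 1800) = 0.9576 m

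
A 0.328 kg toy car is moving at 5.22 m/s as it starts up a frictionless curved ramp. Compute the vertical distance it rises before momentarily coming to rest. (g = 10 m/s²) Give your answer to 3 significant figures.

Setting KE at the bottom equal to PE gained: ½mv² = mgh
h = v²/(2g) = 5.22²/(2 × 10) = 1.362 m

h = 1.36 m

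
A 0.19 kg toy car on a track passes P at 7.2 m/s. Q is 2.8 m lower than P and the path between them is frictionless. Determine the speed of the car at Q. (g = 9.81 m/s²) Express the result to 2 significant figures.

v = 10 m/s

By conservation of mechanical energy, ½mv₀² + mgh = ½mv²
v² = v₀² + 2gh = (7.2)² + 2(9.81)(2.8) = 106.78
v = √106.78 = 10.33 m/s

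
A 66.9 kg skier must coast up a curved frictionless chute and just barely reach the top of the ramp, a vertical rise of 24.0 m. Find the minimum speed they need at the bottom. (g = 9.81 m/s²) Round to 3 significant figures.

v = 21.7 m/s

At the top they are momentarily at rest, so all KE converts to PE: ½mv² = mgh
v = √(2gh) = √(2 × 9.81 × 24.0) = 21.70 m/s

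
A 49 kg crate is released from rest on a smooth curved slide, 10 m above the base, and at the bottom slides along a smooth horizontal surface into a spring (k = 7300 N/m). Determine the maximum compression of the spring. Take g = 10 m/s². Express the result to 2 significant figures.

x = 1.2 m

Energy conservation (no friction) from release to max compression: mgh = ½kx²
x = √(2mgh/k) = √(2 × 49 × 10 × 10 / 7300) = 1.159 m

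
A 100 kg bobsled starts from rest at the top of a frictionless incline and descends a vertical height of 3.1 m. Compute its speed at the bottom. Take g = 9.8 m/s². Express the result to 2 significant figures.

Energy conservation between the two points: mgh = ½mv²
The mass cancels from both sides.
v = √(2gh) = √(2 × 9.8 × 3.1) = √60.760 = 7.795 m/s

v = 7.8 m/s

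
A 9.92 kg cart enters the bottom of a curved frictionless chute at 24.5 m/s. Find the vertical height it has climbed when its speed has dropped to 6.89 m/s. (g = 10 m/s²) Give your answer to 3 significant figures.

h = 27.6 m

Conservation of energy: ½mv₁² = ½mv₂² + mgh
h = (v₁² − v₂²)/(2g) = (24.5² − 6.89²)/(2 × 10) = 27.64 m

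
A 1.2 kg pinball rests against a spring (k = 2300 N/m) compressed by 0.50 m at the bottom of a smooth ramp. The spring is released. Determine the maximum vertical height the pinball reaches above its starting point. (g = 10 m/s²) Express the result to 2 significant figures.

h = 24 m

At maximum height the pinball is at rest, so ½kx² = mgh
h = kx²/(2mg) = (2300)(0.50)²/(2 × 1.2 × 10) = 23.96 m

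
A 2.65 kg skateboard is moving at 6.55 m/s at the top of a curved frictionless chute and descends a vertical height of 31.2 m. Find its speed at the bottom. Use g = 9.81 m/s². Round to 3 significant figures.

v = 25.6 m/s

Equating total energy at the two states: ½mv₀² + mgh = ½mv²
v² = v₀² + 2gh = (6.55)² + 2(9.81)(31.2) = 655.05
v = √655.05 = 25.59 m/s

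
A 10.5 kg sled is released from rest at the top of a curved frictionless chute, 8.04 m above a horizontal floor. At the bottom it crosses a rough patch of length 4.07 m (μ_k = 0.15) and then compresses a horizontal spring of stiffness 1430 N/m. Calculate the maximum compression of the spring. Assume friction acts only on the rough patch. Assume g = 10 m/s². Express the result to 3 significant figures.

x = 1.04 m

Initial energy: E₁ = mgh = (10.5)(10)(8.04) = 844.20 J
Friction removes W_f = μ_k mg d = (0.15)(10.5)(10)(4.07) = 64.10 J
Energy reaching the spring: E = 844.20 − 64.10 = 780.10 J
At max compression ½kx² = E ⇒ x = √(2E/k) = √(2 × 780.10/1430) = 1.045 m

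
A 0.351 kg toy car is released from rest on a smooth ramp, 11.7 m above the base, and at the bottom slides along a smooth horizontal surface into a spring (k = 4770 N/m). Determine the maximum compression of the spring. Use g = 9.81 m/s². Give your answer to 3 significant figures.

x = 0.130 m

Gravitational PE at the top equals spring PE at max compression: mgh = ½kx²
x = √(2mgh/k) = √(2 × 0.351 × 9.81 × 11.7 / 4770) = 0.1300 m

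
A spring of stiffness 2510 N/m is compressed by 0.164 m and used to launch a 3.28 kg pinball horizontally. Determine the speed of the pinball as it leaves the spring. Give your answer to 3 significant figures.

Conservation of energy: ½kx² = ½mv²
v = x√(k/m) = 0.164 × √(2510/3.28) = 4.537 m/s

v = 4.54 m/s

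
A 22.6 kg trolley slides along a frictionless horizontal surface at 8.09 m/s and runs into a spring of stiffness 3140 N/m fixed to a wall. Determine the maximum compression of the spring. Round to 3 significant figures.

All KE is stored as spring PE at maximum compression: ½mv² = ½kx²
x = v√(m/k) = 8.09 × √(22.6/3140) = 0.6863 m

x = 0.686 m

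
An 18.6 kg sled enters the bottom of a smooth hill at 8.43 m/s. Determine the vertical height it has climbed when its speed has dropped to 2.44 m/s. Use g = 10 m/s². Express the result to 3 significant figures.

h = 3.26 m

Conservation of energy: ½mv₁² = ½mv₂² + mgh
h = (v₁² − v₂²)/(2g) = (8.43² − 2.44²)/(2 × 10) = 3.256 m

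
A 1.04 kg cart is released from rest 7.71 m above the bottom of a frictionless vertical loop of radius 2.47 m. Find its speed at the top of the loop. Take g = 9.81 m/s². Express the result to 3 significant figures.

v = 7.37 m/s

Energy conservation: mgh = ½mv_top² + mg(2r)
v_top² = 2g(h − 2r) = 2(9.81)(7.71 − 4.940) = 54.35
v_top = 7.372 m/s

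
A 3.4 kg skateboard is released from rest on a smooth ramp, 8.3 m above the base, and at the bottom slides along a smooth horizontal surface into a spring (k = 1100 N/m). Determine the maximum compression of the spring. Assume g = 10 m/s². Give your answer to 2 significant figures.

Energy conservation (no friction) from release to max compression: mgh = ½kx²
x = √(2mgh/k) = √(2 × 3.4 × 10 × 8.3 / 1100) = 0.7163 m

x = 0.72 m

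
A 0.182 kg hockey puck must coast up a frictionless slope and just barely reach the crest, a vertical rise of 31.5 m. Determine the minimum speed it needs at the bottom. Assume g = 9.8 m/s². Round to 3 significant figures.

v = 24.8 m/s

At the top it is momentarily at rest, so all KE converts to PE: ½mv² = mgh
v = √(2gh) = √(2 × 9.8 × 31.5) = 24.85 m/s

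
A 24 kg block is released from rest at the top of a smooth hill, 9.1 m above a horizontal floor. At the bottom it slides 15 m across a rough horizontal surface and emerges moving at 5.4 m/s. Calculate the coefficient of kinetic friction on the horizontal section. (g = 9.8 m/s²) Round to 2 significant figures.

Energy bookkeeping (friction removes W_f = μ_k N d):
mgh = ½mv² + μ_k m g d
mgh = 2140.3 J; ½mv² = 349.92 J
W_f = 2140.3 − 349.92 = 1790 J
μ_k = W_f/(mg·d) = 1790/(235.2 × 15) = 0.5075

μ_k = 0.51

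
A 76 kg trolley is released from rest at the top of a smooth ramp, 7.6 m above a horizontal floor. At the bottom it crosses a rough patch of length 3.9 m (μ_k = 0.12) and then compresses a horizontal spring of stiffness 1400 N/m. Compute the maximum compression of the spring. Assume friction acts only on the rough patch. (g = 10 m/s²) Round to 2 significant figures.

x = 2.8 m

Initial energy: E₁ = mgh = (76)(10)(7.6) = 5776.0 J
Friction removes W_f = μ_k mg d = (0.12)(76)(10)(3.9) = 355.7 J
Energy reaching the spring: E = 5776.0 − 355.7 = 5420.3 J
At max compression ½kx² = E ⇒ x = √(2E/k) = √(2 × 5420.3/1400) = 2.783 m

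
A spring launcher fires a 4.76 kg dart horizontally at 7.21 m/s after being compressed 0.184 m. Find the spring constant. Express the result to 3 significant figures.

Energy stored in the spring equals the launch KE: ½kx² = ½mv²
k = mv²/x² = (4.76)(7.21)²/(0.184)² = 7309 N/m

k = 7310 N/m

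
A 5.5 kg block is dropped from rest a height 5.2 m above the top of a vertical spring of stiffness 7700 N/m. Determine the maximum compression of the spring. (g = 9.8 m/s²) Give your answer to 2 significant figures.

x = 0.28 m

Measuring PE from the top of the relaxed spring, at max compression the block has dropped H + x with zero KE, so:
mg(H + x) = ½kx²
½(7700)x² − (5.5)(9.8)x − (5.5)(9.8)(5.2) = 0
3850x² − 53.90x − 280.3 = 0
x = [53.90 + √(2905 + 4.3163e+06)]/(2 × 3850) = 0.2769 m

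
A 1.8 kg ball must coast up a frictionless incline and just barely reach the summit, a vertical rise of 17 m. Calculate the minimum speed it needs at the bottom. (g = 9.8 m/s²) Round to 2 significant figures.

At the top it is momentarily at rest, so all KE converts to PE: ½mv² = mgh
v = √(2gh) = √(2 × 9.8 × 17) = 18.25 m/s

v = 18 m/s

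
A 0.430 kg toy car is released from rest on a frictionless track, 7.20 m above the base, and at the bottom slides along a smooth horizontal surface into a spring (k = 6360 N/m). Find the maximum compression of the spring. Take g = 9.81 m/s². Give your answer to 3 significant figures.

x = 0.0977 m

Gravitational PE at the top equals spring PE at max compression: mgh = ½kx²
x = √(2mgh/k) = √(2 × 0.430 × 9.81 × 7.20 / 6360) = 0.09773 m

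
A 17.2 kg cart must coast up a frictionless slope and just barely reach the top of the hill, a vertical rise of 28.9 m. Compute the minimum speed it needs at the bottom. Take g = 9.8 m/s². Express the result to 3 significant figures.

v = 23.8 m/s

At the top it is momentarily at rest, so all KE converts to PE: ½mv² = mgh
v = √(2gh) = √(2 × 9.8 × 28.9) = 23.80 m/s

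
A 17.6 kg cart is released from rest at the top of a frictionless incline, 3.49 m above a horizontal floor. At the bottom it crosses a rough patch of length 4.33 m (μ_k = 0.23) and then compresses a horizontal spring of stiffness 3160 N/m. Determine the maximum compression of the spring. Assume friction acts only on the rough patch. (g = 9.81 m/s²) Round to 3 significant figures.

x = 0.522 m

Initial energy: E₁ = mgh = (17.6)(9.81)(3.49) = 602.57 J
Friction removes W_f = μ_k mg d = (0.23)(17.6)(9.81)(4.33) = 171.9 J
Energy reaching the spring: E = 602.57 − 171.9 = 430.62 J
At max compression ½kx² = E ⇒ x = √(2E/k) = √(2 × 430.62/3160) = 0.5221 m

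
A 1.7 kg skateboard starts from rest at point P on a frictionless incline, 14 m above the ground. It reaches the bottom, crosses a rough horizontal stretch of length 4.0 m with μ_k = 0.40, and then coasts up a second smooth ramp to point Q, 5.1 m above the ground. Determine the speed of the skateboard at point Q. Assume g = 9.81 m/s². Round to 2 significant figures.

v = 12 m/s

Energy at P: mgh₁ = (1.7)(9.81)(14) = 233.48 J
Friction loss: W_f = μ_k mg d = 26.68 J
At Q: ½mv² + mgh₂ = mgh₁ − W_f
½mv² = 233.48 − 26.68 − 85.053 = 121.74 J
v = √(2 × 121.74/1.7) = 11.97 m/s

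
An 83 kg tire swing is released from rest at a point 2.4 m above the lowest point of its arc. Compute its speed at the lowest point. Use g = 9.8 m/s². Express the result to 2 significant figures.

Equating total energy at the two states: mgh = ½mv²
The mass cancels from both sides.
v = √(2gh) = √(2 × 9.8 × 2.4) = √47.040 = 6.859 m/s

v = 6.9 m/s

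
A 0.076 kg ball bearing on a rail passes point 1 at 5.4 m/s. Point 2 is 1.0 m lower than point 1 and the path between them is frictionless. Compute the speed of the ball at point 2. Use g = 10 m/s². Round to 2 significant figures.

v = 7.0 m/s

Energy conservation between the two points: ½mv₀² + mgh = ½mv²
The mass cancels from both sides.
v² = v₀² + 2gh = (5.4)² + 2(10)(1.0) = 49.160
v = √49.160 = 7.011 m/s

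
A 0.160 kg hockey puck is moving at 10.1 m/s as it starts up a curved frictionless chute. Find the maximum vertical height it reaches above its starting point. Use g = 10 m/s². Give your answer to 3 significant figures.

By energy conservation, ½mv² = mgh
h = v²/(2g) = 10.1²/(2 × 10) = 5.100 m

h = 5.10 m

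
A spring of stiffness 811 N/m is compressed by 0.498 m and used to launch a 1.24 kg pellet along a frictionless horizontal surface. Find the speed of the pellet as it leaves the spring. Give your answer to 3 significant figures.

v = 12.7 m/s

The pellet leaves the spring when the spring is at natural length, so ½kx² = ½mv²
v = x√(k/m) = 0.498 × √(811/1.24) = 12.74 m/s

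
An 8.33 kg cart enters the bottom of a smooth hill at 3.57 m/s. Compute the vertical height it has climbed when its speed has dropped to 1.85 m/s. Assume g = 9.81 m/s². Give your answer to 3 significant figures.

Energy balance between the two points: ½mv₁² = ½mv₂² + mgh
h = (v₁² − v₂²)/(2g) = (3.57² − 1.85²)/(2 × 9.81) = 0.4751 m

h = 0.475 m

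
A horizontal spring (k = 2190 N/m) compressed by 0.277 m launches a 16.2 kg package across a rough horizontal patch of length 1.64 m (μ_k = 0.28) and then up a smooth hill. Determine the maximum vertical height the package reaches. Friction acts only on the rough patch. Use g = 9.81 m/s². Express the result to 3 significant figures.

h = 0.0695 m

Spring energy: E₀ = ½kx² = ½(2190)(0.277)² = 84.018 J
Friction: W_f = μ_k mg d = (0.28)(16.2)(9.81)(1.64) = 72.98 J
Energy at base of ramp: E = 84.018 − 72.98 = 11.041 J
At max height all remaining energy is PE: mgh = E ⇒ h = E/(mg) = 11.041/(16.2 × 9.81) = 0.06948 m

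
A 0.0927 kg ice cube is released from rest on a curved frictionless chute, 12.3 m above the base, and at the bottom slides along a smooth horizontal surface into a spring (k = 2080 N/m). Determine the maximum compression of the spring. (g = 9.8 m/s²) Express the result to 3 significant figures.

x = 0.104 m

Gravitational PE at the top equals spring PE at max compression: mgh = ½kx²
x = √(2mgh/k) = √(2 × 0.0927 × 9.8 × 12.3 / 2080) = 0.1037 m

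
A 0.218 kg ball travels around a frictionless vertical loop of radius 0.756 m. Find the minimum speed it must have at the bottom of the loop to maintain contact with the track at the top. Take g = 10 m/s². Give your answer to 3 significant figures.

At the top: mg = mv_top²/r ⇒ v_top² = gr = 7.560 m²/s²
Energy from bottom to top (height 2r): ½mv_bot² = ½mv_top² + mg(2r)
v_bot² = gr + 4gr = 5gr = 37.80
v_bot = √(5gr) = 6.148 m/s

v = 6.15 m/s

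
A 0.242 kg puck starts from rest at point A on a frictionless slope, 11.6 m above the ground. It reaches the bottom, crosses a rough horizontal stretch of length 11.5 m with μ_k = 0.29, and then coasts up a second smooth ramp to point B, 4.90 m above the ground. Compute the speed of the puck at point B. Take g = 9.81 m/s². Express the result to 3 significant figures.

Energy at A: mgh₁ = (0.242)(9.81)(11.6) = 27.539 J
Friction loss: W_f = μ_k mg d = 7.917 J
At B: ½mv² + mgh₂ = mgh₁ − W_f
½mv² = 27.539 − 7.917 − 11.633 = 7.9886 J
v = √(2 × 7.9886/0.242) = 8.125 m/s

v = 8.13 m/s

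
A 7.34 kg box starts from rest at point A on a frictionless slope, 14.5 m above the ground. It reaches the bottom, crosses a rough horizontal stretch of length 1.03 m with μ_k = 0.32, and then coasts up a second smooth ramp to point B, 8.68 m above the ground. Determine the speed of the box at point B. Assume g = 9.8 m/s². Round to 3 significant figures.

Energy at A: mgh₁ = (7.34)(9.8)(14.5) = 1043.0 J
Friction loss: W_f = μ_k mg d = 23.71 J
At B: ½mv² + mgh₂ = mgh₁ − W_f
½mv² = 1043.0 − 23.71 − 624.37 = 394.94 J
v = √(2 × 394.94/7.34) = 10.37 m/s

v = 10.4 m/s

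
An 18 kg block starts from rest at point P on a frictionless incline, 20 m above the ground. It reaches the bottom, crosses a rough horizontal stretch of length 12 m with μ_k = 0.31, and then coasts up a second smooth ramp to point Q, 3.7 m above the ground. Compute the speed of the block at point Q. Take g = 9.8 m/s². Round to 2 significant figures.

Energy at P: mgh₁ = (18)(9.8)(20) = 3528.0 J
Friction loss: W_f = μ_k mg d = 656.2 J
At Q: ½mv² + mgh₂ = mgh₁ − W_f
½mv² = 3528.0 − 656.2 − 652.68 = 2219.1 J
v = √(2 × 2219.1/18) = 15.70 m/s

v = 16 m/s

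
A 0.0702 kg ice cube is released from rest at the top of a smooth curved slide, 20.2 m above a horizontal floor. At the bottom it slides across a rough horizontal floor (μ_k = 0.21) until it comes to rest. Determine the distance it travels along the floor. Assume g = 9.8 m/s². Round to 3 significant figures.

Applying the work–energy principle:
At rest all PE has been dissipated by friction: mgh = μ_k m g d
d = h/μ_k = 20.2/0.21 = 96.19 m

d = 96.2 m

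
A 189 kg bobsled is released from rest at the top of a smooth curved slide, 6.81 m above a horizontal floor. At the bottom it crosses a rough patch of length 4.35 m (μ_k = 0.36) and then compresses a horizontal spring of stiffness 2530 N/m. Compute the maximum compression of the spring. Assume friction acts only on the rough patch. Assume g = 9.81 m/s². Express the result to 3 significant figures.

Initial energy: E₁ = mgh = (189)(9.81)(6.81) = 12626 J
Friction removes W_f = μ_k mg d = (0.36)(189)(9.81)(4.35) = 2904 J
Energy reaching the spring: E = 12626 − 2904 = 9722.8 J
At max compression ½kx² = E ⇒ x = √(2E/k) = √(2 × 9722.8/2530) = 2.772 m

x = 2.77 m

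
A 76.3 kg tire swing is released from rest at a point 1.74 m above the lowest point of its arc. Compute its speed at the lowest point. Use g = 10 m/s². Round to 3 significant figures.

Energy conservation between the two points: mgh = ½mv²
v = √(2gh) = √(2 × 10 × 1.74) = √34.800 = 5.899 m/s

v = 5.90 m/s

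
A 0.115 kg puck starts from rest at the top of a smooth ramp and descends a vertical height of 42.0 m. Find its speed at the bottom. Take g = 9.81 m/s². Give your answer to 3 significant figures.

v = 28.7 m/s

By conservation of mechanical energy, mgh = ½mv²
The mass cancels from both sides.
v = √(2gh) = √(2 × 9.81 × 42.0) = √824.04 = 28.71 m/s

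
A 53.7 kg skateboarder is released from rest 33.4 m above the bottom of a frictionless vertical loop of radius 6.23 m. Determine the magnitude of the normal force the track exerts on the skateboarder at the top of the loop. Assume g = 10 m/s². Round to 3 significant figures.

Energy from release to top (height 2r): mgh = ½mv_top² + mg(2r)
v_top² = 2g(h − 2r) = 2(10)(33.4 − 12.46) = 418.80 m²/s²
At the top, both N and weight point toward the centre: N + mg = mv_top²/r
N = m(v_top²/r − g) = 53.7(418.80/6.23 − 10) = 3073 N

N = 3070 N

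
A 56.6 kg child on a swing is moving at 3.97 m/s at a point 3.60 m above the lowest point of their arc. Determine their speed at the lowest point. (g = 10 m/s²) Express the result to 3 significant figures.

v = 9.37 m/s

By conservation of mechanical energy, ½mv₀² + mgh = ½mv²
The mass cancels from both sides.
v² = v₀² + 2gh = (3.97)² + 2(10)(3.60) = 87.761
v = √87.761 = 9.368 m/s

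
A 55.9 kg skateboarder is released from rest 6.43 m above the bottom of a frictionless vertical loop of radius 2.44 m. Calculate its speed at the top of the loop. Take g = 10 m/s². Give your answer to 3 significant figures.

Energy conservation: mgh = ½mv_top² + mg(2r)
v_top² = 2g(h − 2r) = 2(10)(6.43 − 4.880) = 31.00
v_top = 5.568 m/s

v = 5.57 m/s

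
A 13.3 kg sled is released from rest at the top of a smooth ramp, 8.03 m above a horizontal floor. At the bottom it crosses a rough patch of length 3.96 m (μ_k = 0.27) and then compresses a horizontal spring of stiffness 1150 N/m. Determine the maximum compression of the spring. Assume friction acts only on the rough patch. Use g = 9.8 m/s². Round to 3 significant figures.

Initial energy: E₁ = mgh = (13.3)(9.8)(8.03) = 1046.6 J
Friction removes W_f = μ_k mg d = (0.27)(13.3)(9.8)(3.96) = 139.4 J
Energy reaching the spring: E = 1046.6 − 139.4 = 907.27 J
At max compression ½kx² = E ⇒ x = √(2E/k) = √(2 × 907.27/1150) = 1.256 m

x = 1.26 m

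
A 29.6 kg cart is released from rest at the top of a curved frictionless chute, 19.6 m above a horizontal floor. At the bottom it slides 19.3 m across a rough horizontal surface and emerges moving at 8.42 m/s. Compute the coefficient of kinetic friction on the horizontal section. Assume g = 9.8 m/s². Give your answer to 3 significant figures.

μ_k = 0.828

Energy bookkeeping (friction removes W_f = μ_k N d):
mgh = ½mv² + μ_k m g d
mgh = 5685.6 J; ½mv² = 1049.3 J
W_f = 5685.6 − 1049.3 = 4636 J
μ_k = W_f/(mg·d) = 4636/(290.1 × 19.3) = 0.8281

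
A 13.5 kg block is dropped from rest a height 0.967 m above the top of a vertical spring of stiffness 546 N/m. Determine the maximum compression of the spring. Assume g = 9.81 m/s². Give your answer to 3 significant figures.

Measuring PE from the top of the relaxed spring, at max compression the block has dropped H + x with zero KE, so:
mg(H + x) = ½kx²
½(546)x² − (13.5)(9.81)x − (13.5)(9.81)(0.967) = 0
273.0x² − 132.4x − 128.1 = 0
x = [132.4 + √(17539 + 139847)]/(2 × 273.0) = 0.9691 m

x = 0.969 m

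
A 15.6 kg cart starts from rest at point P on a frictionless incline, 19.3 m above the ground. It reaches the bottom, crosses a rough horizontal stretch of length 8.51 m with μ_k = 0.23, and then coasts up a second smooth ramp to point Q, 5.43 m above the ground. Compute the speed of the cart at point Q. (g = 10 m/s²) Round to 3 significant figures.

Energy at P: mgh₁ = (15.6)(10)(19.3) = 3010.8 J
Friction loss: W_f = μ_k mg d = 305.3 J
At Q: ½mv² + mgh₂ = mgh₁ − W_f
½mv² = 3010.8 − 305.3 − 847.08 = 1858.4 J
v = √(2 × 1858.4/15.6) = 15.44 m/s

v = 15.4 m/s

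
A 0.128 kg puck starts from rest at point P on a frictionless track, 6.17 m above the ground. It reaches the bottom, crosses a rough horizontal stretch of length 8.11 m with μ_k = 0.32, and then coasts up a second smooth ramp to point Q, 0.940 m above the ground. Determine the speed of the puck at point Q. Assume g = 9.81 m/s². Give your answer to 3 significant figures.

v = 7.19 m/s

Energy at P: mgh₁ = (0.128)(9.81)(6.17) = 7.7475 J
Friction loss: W_f = μ_k mg d = 3.259 J
At Q: ½mv² + mgh₂ = mgh₁ − W_f
½mv² = 7.7475 − 3.259 − 1.1803 = 3.3085 J
v = √(2 × 3.3085/0.128) = 7.190 m/s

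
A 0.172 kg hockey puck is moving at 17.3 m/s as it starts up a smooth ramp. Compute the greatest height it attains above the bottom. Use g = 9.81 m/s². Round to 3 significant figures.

h = 15.3 m

By energy conservation, ½mv² = mgh
h = v²/(2g) = 17.3²/(2 × 9.81) = 15.25 m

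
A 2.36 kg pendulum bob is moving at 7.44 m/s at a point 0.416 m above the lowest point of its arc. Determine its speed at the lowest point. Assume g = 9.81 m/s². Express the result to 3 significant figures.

By conservation of mechanical energy, ½mv₀² + mgh = ½mv²
v² = v₀² + 2gh = (7.44)² + 2(9.81)(0.416) = 63.516
v = √63.516 = 7.970 m/s

v = 7.97 m/s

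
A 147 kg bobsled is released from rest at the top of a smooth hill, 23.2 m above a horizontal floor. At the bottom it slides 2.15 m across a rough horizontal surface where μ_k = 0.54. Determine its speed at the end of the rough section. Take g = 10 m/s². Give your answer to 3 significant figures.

Applying the work–energy principle:
mgh = ½mv² + μ_k m g d
W_f = μ_k mg d = (0.54)(147)(10)(2.15) = 1707 J
½mv² = mgh − W_f = 34104 − 1707 = 32397 J
v = √(2 × 32397/147) = 20.99 m/s

v = 21.0 m/s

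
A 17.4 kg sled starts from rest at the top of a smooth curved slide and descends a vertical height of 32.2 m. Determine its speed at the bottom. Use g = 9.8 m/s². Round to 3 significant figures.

Mechanical energy is conserved (no friction): mgh = ½mv²
The mass cancels from both sides.
v = √(2gh) = √(2 × 9.8 × 32.2) = √631.12 = 25.12 m/s

v = 25.1 m/s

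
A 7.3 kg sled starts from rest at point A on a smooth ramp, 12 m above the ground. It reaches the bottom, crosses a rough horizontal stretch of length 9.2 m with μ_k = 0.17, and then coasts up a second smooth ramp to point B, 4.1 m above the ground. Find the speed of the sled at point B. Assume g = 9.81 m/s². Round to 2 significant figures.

v = 11 m/s

Energy at A: mgh₁ = (7.3)(9.81)(12) = 859.36 J
Friction loss: W_f = μ_k mg d = 112.0 J
At B: ½mv² + mgh₂ = mgh₁ − W_f
½mv² = 859.36 − 112.0 − 293.61 = 453.74 J
v = √(2 × 453.74/7.3) = 11.15 m/s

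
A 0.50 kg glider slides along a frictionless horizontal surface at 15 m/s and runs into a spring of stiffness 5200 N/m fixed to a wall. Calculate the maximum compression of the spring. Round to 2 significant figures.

x = 0.15 m

Conservation of energy between contact and max compression: ½mv² = ½kx²
x = v√(m/k) = 15 × √(0.50/5200) = 0.1471 m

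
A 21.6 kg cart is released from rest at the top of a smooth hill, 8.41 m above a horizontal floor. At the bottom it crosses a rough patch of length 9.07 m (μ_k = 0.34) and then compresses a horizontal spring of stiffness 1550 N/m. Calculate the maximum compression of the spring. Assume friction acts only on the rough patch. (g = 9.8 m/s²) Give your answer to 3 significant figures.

x = 1.21 m

Initial energy: E₁ = mgh = (21.6)(9.8)(8.41) = 1780.2 J
Friction removes W_f = μ_k mg d = (0.34)(21.6)(9.8)(9.07) = 652.8 J
Energy reaching the spring: E = 1780.2 − 652.8 = 1127.5 J
At max compression ½kx² = E ⇒ x = √(2E/k) = √(2 × 1127.5/1550) = 1.206 m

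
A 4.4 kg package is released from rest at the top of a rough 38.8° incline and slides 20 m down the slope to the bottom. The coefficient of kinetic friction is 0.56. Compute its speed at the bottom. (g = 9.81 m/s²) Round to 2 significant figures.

v = 8.6 m/s

Work–energy: mg(L sinθ) − μ_k(mg cosθ)L = ½mv²
mgh = mgL sinθ = (4.4)(9.81)(20)sin38.8° = 540.93 J
W_f = μ_k mg cosθ · L = (0.56)(4.4)(9.81)cos38.8°·20 = 376.8 J
½mv² = 540.93 − 376.8 = 164.17 J
v = √(2 × 164.17/4.4) = 8.639 m/s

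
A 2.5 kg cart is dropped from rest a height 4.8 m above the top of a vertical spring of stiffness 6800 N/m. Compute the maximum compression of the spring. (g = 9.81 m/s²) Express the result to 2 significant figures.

Let x be the compression. The total drop is H + x, and the cart is instantaneously at rest at max compression, so energy conservation gives:
mg(H + x) = ½kx²
½(6800)x² − (2.5)(9.81)x − (2.5)(9.81)(4.8) = 0
3400x² − 24.53x − 117.7 = 0
x = [24.53 + √(601.5 + 1.6010e+06)]/(2 × 3400) = 0.1897 m

x = 0.19 m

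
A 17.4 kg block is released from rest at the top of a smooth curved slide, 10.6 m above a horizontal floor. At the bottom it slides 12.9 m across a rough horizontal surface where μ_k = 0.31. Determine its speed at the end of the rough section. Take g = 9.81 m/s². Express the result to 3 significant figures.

v = 11.4 m/s

Applying the work–energy principle:
mgh = ½mv² + μ_k m g d
W_f = μ_k mg d = (0.31)(17.4)(9.81)(12.9) = 682.6 J
½mv² = mgh − W_f = 1809.4 − 682.6 = 1126.8 J
v = √(2 × 1126.8/17.4) = 11.38 m/s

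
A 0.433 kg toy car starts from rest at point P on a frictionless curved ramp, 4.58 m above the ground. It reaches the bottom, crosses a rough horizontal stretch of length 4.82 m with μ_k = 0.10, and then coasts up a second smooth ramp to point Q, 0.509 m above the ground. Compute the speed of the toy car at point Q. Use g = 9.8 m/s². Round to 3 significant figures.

Energy at P: mgh₁ = (0.433)(9.8)(4.58) = 19.435 J
Friction loss: W_f = μ_k mg d = 2.045 J
At Q: ½mv² + mgh₂ = mgh₁ − W_f
½mv² = 19.435 − 2.045 − 2.1599 = 15.230 J
v = √(2 × 15.230/0.433) = 8.387 m/s

v = 8.39 m/s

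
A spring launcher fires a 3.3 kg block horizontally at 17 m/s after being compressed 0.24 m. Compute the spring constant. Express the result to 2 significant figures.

Spring PE at full compression equals KE at release: ½kx² = ½mv²
k = mv²/x² = (3.3)(17)²/(0.24)² = 16557 N/m

k = 17000 N/m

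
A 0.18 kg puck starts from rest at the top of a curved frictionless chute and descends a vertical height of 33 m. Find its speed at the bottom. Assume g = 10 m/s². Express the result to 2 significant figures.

Energy conservation between the two points: mgh = ½mv²
v = √(2gh) = √(2 × 10 × 33) = √660.00 = 25.69 m/s

v = 26 m/s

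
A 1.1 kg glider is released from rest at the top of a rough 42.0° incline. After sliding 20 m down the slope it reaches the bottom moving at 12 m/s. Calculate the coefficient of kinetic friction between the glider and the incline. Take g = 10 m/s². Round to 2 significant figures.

The energy dissipated by friction is the PE lost minus the KE gained:
mgL sinθ = 147.21 J; ½mv² = 79.200 J
W_f = 147.21 − 79.200 = 68.01 J
μ_k = W_f/(mg cosθ · L) = 68.01/(8.175 × 20) = 0.4160

μ_k = 0.42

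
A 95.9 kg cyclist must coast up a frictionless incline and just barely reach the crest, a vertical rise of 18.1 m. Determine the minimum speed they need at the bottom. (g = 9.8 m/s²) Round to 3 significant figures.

v = 18.8 m/s

At the top they are momentarily at rest, so all KE converts to PE: ½mv² = mgh
v = √(2gh) = √(2 × 9.8 × 18.1) = 18.84 m/s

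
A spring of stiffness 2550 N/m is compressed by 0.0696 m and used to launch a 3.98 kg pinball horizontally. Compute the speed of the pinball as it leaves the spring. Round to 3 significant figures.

v = 1.76 m/s

Spring PE converts entirely to kinetic energy: ½kx² = ½mv²
v = x√(k/m) = 0.0696 × √(2550/3.98) = 1.762 m/s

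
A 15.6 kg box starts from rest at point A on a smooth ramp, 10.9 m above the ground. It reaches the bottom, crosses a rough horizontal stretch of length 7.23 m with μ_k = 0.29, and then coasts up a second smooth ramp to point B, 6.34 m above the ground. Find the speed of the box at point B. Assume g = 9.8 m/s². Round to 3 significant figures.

v = 6.95 m/s

Energy at A: mgh₁ = (15.6)(9.8)(10.9) = 1666.4 J
Friction loss: W_f = μ_k mg d = 320.5 J
At B: ½mv² + mgh₂ = mgh₁ − W_f
½mv² = 1666.4 − 320.5 − 969.26 = 376.59 J
v = √(2 × 376.59/15.6) = 6.948 m/s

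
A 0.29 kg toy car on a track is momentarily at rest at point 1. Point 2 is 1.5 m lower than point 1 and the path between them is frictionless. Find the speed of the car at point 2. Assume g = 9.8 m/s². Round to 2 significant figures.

Mechanical energy is conserved (no friction): mgh = ½mv²
v = √(2gh) = √(2 × 9.8 × 1.5) = √29.400 = 5.422 m/s

v = 5.4 m/s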